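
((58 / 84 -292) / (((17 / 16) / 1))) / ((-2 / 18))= 293640 / 119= 2467.56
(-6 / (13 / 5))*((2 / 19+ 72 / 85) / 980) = -2307 / 1028755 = -0.00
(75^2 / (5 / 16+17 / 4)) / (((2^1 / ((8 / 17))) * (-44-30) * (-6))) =30000 / 45917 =0.65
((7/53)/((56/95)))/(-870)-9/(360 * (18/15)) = -389/18444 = -0.02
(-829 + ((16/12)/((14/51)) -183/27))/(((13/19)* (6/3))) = -497306/819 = -607.21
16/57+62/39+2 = 956/247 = 3.87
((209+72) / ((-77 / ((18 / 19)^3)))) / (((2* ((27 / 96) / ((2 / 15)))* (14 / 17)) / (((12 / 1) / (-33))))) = 0.32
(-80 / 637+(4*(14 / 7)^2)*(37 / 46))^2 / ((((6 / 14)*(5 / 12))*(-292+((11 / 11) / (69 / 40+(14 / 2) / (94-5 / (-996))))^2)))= -1583330552127069823301184 / 507804948163962755519395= -3.12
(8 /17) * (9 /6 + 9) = 84 /17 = 4.94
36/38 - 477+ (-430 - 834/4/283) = -9751613/10754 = -906.79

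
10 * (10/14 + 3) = 260/7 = 37.14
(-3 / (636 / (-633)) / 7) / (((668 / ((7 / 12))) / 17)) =3587 / 566464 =0.01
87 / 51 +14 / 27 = 1021 / 459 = 2.22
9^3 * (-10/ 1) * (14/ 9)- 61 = -11401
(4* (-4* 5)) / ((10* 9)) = -8 / 9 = -0.89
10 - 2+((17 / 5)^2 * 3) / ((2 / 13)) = 11671 / 50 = 233.42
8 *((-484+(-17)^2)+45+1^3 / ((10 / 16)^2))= -1179.52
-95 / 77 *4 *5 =-24.68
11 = 11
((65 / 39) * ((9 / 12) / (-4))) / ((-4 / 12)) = 15 / 16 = 0.94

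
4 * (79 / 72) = 4.39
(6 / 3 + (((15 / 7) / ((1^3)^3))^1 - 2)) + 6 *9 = 393 / 7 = 56.14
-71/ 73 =-0.97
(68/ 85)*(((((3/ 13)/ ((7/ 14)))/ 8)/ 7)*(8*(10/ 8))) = 6/ 91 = 0.07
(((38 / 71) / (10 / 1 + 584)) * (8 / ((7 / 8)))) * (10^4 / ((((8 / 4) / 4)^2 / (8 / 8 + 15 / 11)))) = 1264640000 / 1623699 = 778.86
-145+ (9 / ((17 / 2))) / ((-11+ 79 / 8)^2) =-22057 / 153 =-144.16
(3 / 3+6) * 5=35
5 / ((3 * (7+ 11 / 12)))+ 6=118 / 19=6.21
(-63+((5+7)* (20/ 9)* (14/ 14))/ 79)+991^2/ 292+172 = 240319793/ 69204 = 3472.63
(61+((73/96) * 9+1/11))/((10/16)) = 23913/220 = 108.70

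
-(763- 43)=-720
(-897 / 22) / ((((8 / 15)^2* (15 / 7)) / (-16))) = 94185 / 88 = 1070.28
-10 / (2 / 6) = -30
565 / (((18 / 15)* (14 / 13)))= 36725 / 84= 437.20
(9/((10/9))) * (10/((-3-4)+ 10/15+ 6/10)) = -1215/86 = -14.13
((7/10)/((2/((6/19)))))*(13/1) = 273/190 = 1.44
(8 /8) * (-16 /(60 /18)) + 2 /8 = -91 /20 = -4.55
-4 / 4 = -1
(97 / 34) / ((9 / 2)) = 97 / 153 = 0.63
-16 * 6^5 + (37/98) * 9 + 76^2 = -11626387/98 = -118636.60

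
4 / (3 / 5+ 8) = 20 / 43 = 0.47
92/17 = 5.41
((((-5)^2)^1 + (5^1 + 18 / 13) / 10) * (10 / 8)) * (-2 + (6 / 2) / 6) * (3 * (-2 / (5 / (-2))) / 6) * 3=-29997 / 520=-57.69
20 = 20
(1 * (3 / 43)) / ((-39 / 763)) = -1.36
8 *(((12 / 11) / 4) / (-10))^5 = -243 / 2013137500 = -0.00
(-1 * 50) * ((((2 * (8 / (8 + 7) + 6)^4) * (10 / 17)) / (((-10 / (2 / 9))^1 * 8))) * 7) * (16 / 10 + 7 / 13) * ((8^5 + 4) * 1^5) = 980389913578432 / 6712875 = 146046204.28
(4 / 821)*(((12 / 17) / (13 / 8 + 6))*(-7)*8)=-21504 / 851377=-0.03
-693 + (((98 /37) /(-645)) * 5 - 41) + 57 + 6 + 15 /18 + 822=1449205 /9546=151.81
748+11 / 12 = 8987 / 12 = 748.92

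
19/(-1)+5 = -14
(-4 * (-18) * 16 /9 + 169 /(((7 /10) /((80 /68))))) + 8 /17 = 49088 /119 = 412.50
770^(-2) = 1 /592900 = 0.00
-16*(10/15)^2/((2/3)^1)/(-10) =16/15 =1.07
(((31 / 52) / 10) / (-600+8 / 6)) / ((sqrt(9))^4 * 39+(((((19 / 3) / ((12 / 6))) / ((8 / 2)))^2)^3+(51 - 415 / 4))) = -555393024 / 17325986510388985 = -0.00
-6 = -6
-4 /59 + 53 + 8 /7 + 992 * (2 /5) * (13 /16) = 376.48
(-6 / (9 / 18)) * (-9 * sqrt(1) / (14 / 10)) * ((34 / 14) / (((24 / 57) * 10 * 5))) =8721 / 980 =8.90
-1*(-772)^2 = -595984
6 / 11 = 0.55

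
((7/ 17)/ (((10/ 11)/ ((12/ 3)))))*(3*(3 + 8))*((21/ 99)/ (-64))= -539/ 2720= -0.20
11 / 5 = 2.20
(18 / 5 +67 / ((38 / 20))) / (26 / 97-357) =-358124 / 3287285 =-0.11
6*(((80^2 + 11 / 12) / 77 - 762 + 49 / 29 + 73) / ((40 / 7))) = -16189649 / 25520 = -634.39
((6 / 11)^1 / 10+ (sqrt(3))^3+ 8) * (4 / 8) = 6.63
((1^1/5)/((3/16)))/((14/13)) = 104/105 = 0.99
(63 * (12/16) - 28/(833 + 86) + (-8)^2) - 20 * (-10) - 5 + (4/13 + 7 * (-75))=-218.47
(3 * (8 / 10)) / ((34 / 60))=72 / 17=4.24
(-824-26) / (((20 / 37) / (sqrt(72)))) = -9435*sqrt(2) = -13343.10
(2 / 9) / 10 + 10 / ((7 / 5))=2257 / 315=7.17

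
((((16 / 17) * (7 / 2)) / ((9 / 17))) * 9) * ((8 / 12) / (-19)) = -112 / 57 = -1.96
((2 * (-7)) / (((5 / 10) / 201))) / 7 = -804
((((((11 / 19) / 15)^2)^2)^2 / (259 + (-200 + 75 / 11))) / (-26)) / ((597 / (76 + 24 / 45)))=-676730987317 / 1834325456140656993058593750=-0.00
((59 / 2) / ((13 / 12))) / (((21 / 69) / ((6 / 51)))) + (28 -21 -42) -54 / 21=-5977 / 221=-27.05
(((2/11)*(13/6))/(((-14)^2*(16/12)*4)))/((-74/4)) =-13/638176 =-0.00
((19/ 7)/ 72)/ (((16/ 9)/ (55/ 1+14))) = 1311/ 896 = 1.46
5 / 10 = 1 / 2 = 0.50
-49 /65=-0.75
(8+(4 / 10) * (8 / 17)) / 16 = 87 / 170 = 0.51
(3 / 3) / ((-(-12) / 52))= 13 / 3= 4.33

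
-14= -14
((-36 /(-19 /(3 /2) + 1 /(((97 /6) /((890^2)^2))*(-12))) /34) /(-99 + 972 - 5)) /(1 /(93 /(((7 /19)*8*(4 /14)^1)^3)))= 53891163 /917462225908809728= 0.00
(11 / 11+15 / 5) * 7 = 28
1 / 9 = 0.11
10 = 10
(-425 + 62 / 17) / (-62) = 7163 / 1054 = 6.80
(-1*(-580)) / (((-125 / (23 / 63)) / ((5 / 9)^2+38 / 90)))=-1.24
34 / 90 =17 / 45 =0.38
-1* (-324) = 324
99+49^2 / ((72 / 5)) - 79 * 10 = -37747 / 72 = -524.26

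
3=3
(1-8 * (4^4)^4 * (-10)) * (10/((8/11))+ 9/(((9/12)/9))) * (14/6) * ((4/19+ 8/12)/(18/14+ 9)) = 68327203056497525/8208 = 8324464310002.14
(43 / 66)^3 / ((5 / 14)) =556549 / 718740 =0.77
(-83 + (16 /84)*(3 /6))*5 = -414.52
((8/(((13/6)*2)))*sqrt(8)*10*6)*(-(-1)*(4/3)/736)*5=600*sqrt(2)/299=2.84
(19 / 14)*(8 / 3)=3.62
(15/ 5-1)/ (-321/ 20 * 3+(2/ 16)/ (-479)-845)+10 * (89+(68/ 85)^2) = 76699194238/ 85563795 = 896.40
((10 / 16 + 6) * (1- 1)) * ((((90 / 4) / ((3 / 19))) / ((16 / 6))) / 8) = 0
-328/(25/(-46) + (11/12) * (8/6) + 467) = -135792/193619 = -0.70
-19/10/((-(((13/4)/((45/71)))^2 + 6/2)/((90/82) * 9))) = 24931800/38914289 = 0.64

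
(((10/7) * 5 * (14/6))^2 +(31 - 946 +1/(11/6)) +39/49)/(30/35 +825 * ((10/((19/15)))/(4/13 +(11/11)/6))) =-1084257287/23413600287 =-0.05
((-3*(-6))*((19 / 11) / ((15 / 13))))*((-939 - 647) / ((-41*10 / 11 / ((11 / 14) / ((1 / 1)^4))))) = 6463743 / 7175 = 900.87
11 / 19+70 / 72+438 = 300653 / 684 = 439.55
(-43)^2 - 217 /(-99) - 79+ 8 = 176239 /99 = 1780.19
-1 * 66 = -66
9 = 9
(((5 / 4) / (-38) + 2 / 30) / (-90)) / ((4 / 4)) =-77 / 205200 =-0.00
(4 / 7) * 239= 136.57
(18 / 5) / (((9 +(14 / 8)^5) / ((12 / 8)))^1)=27648 / 130115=0.21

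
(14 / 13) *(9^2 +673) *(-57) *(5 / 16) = -57855 / 4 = -14463.75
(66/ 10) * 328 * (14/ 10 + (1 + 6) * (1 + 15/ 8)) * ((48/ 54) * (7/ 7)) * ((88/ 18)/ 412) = 11390456/ 23175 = 491.50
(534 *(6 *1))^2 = 10265616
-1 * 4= -4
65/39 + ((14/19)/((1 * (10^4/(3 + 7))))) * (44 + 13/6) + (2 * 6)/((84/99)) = 2107191/133000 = 15.84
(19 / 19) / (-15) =-1 / 15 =-0.07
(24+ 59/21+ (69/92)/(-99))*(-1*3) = -24765/308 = -80.41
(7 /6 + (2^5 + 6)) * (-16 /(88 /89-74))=83660 /9747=8.58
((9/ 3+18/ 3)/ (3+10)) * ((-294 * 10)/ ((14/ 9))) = -17010/ 13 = -1308.46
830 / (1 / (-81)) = -67230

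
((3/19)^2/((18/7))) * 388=1358/361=3.76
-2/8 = -1/4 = -0.25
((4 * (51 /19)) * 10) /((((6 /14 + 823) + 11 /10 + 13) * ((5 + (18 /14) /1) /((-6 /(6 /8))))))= -1999200 /12253043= -0.16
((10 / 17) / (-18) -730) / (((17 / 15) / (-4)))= 2233900 / 867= 2576.59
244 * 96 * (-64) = -1499136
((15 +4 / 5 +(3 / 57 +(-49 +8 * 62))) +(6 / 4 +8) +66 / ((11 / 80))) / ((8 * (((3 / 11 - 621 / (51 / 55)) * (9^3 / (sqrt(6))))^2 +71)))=486733511 / 162293711229643600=0.00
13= 13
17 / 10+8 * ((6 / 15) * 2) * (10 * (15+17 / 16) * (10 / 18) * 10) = 5712.81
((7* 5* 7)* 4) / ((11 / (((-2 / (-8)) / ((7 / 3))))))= 105 / 11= 9.55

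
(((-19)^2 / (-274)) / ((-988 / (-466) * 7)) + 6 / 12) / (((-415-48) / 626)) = -6418691 / 11544442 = -0.56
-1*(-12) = 12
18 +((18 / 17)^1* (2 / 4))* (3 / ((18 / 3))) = 621 / 34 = 18.26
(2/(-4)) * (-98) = 49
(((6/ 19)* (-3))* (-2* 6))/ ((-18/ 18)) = -216/ 19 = -11.37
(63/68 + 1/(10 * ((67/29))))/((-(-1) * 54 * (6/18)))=22091/410040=0.05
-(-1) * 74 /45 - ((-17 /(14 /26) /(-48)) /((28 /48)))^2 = 0.37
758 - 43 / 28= 21181 / 28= 756.46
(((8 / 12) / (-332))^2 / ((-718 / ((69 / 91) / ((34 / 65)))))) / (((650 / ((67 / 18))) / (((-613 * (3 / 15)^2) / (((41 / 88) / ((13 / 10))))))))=10390963 / 3257956006830000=0.00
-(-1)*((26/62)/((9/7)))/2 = 91/558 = 0.16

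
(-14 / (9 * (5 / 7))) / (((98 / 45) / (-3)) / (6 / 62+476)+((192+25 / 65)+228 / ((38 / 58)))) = -56408898 / 13997027131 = -0.00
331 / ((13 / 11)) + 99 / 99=281.08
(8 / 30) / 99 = 4 / 1485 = 0.00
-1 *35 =-35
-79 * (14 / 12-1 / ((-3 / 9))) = -329.17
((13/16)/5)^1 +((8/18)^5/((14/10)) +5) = 171120259/33067440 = 5.17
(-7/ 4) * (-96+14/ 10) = 3311/ 20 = 165.55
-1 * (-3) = 3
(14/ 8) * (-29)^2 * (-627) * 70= -129190215/ 2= -64595107.50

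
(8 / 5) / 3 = 8 / 15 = 0.53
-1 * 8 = -8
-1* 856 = -856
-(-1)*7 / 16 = 7 / 16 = 0.44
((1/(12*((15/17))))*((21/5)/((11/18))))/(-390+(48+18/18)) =-357/187550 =-0.00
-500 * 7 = -3500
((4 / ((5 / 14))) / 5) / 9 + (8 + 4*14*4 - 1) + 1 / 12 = 231.33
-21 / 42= -0.50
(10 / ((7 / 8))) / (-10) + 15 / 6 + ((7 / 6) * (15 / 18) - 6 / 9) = 419 / 252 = 1.66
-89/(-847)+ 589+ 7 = 596.11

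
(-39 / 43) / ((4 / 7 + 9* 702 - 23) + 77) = -273 / 1918144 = -0.00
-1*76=-76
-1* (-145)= 145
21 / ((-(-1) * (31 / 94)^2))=185556 / 961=193.09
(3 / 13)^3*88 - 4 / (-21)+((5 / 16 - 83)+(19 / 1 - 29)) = -91.42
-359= -359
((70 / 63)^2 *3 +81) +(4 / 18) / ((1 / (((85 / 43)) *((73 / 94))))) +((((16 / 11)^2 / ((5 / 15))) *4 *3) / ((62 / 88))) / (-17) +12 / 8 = 50729462269 / 632649798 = 80.19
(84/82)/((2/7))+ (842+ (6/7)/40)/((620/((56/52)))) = 16681403/3304600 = 5.05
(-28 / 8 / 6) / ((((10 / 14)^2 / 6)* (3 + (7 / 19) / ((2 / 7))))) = -6517 / 4075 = -1.60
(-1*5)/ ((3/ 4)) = -20/ 3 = -6.67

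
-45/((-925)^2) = -9/171125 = -0.00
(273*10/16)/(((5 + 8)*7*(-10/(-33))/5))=30.94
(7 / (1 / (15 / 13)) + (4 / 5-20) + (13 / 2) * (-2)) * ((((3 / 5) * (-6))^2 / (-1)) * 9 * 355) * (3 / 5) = 973897344 / 1625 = 599321.44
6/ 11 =0.55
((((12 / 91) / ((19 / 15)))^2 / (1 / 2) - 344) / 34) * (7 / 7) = -514151452 / 50820497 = -10.12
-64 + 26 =-38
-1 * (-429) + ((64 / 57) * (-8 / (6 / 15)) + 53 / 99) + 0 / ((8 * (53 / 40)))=765716 / 1881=407.08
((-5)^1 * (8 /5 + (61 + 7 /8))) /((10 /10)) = -2539 /8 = -317.38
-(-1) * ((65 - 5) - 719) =-659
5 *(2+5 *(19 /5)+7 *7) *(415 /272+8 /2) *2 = 263025 /68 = 3868.01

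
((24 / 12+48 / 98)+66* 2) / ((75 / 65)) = 17134 / 147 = 116.56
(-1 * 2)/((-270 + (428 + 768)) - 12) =-1/457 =-0.00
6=6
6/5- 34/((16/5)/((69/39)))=-9151/520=-17.60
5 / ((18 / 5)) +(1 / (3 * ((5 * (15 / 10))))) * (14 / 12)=389 / 270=1.44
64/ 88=8/ 11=0.73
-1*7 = -7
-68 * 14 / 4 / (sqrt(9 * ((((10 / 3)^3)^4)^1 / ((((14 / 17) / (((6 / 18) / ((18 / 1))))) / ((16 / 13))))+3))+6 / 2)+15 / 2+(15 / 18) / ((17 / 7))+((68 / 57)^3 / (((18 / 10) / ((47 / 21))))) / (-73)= 607533640089340354677083 / 77732054642418904318311 - 86751 * sqrt(18565069409689803) / 34001305750537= 7.47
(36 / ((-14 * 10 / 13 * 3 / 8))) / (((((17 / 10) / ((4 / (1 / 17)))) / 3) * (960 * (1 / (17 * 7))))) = -663 / 5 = -132.60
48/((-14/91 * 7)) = -312/7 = -44.57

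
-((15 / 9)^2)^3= -15625 / 729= -21.43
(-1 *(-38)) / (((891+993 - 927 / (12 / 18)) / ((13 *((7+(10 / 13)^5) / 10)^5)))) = 2721504490521505897549825607884769 / 13393609008987592402639115532675000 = 0.20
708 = 708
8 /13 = 0.62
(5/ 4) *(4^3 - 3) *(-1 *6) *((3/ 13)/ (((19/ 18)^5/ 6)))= -15560592480/ 32189287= -483.41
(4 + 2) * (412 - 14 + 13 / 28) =33471 / 14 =2390.79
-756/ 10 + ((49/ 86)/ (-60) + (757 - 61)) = 640243/ 1032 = 620.39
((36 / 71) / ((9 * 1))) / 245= 4 / 17395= 0.00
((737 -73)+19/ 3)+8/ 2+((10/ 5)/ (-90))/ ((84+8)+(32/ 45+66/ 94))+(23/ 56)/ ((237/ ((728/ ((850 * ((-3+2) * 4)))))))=107354511622469/ 159201100200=674.33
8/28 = 2/7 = 0.29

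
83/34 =2.44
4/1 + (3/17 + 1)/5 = 72/17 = 4.24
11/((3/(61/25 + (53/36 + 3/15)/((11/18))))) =18.98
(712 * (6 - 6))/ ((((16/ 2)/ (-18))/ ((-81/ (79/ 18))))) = 0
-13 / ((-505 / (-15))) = -39 / 101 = -0.39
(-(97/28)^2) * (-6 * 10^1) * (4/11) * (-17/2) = -2225.69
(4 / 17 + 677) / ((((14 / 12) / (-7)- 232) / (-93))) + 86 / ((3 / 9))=12533952 / 23681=529.28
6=6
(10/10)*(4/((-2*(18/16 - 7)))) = 16/47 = 0.34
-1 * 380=-380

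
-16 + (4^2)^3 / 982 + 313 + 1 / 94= 13900741 / 46154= 301.18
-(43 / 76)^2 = -0.32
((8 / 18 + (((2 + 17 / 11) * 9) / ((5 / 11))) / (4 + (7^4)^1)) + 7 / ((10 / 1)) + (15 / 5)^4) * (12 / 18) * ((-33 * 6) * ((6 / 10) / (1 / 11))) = -331102222 / 4625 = -71589.67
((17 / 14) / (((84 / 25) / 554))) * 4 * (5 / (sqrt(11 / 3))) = 588625 * sqrt(33) / 1617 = 2091.15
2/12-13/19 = -59/114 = -0.52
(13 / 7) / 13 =1 / 7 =0.14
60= 60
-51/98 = -0.52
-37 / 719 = -0.05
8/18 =4/9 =0.44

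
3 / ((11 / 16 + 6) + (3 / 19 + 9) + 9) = 912 / 7553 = 0.12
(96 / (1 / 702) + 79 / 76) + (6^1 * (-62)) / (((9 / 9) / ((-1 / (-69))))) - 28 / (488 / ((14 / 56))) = 14370817239 / 213256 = 67387.63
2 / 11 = 0.18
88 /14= 44 /7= 6.29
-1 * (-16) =16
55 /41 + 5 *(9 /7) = 2230 /287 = 7.77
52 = 52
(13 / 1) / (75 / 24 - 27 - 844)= -104 / 6943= -0.01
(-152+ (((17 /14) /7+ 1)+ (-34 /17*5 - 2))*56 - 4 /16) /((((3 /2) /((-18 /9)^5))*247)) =339824 /5187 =65.51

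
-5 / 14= -0.36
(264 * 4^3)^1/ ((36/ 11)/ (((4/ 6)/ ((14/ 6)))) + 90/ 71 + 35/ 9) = 118761984/ 116759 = 1017.15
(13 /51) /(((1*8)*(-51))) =-13 /20808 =-0.00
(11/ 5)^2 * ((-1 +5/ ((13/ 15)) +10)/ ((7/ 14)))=46464/ 325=142.97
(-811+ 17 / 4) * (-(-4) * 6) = -19362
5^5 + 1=3126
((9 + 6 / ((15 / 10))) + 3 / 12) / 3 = 53 / 12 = 4.42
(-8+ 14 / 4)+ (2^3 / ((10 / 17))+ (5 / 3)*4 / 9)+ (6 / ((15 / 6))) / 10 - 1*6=5509 / 1350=4.08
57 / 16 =3.56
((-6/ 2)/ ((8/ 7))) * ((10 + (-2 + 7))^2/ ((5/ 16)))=-1890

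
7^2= 49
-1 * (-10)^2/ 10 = -10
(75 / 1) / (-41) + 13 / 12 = -367 / 492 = -0.75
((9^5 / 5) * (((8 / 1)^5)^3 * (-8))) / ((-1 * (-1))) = -3324163179957505228.80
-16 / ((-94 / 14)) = 112 / 47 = 2.38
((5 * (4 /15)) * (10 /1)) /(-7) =-40 /21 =-1.90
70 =70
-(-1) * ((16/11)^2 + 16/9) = 4240/1089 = 3.89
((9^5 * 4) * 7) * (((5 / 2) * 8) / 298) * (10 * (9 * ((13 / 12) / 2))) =806018850 / 149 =5409522.48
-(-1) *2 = 2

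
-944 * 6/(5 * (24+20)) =-1416/55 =-25.75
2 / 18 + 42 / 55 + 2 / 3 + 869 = 430918 / 495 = 870.54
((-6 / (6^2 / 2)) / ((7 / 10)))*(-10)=100 / 21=4.76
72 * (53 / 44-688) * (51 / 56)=-1981503 / 44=-45034.16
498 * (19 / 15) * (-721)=-2274034 / 5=-454806.80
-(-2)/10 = 1/5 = 0.20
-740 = -740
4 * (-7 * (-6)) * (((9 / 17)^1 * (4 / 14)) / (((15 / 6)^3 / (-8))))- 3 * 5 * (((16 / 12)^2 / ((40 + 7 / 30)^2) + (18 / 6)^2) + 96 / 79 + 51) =-13397394009324 / 14386383875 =-931.26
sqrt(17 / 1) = 4.12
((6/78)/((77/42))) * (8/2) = 24/143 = 0.17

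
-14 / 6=-7 / 3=-2.33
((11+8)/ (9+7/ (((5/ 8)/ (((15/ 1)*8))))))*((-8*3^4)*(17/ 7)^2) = -1186056/ 22099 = -53.67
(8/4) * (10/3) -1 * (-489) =1487/3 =495.67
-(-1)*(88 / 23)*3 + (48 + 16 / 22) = 15232 / 253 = 60.21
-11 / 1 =-11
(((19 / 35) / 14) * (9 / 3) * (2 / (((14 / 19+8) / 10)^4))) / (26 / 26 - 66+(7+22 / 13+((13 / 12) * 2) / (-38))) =-550436807700 / 77700519099077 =-0.01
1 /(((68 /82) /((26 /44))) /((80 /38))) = 5330 /3553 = 1.50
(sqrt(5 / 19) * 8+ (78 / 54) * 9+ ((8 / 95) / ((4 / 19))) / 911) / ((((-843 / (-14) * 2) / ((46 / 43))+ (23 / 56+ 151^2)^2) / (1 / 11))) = 577024 * sqrt(95) / 7837430543974471+ 4271203776 / 1878920848831774495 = 0.00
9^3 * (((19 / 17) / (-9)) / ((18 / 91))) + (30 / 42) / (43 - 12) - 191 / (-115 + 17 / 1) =-11767656 / 25823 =-455.70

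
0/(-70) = 0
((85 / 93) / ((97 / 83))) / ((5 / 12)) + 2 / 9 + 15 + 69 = 86.10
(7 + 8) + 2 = 17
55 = 55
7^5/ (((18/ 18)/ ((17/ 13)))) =285719/ 13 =21978.38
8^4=4096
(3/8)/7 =3/56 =0.05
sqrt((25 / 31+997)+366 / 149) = sqrt(21340768466) / 4619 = 31.63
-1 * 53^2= -2809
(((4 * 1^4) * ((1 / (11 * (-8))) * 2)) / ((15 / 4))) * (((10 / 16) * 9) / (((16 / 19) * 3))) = -19 / 352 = -0.05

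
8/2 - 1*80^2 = -6396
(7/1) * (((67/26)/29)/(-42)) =-67/4524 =-0.01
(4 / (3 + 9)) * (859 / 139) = 2.06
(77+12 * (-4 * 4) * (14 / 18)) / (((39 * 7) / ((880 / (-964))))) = 6820 / 28197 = 0.24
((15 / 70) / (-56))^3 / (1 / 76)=-513 / 120472576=-0.00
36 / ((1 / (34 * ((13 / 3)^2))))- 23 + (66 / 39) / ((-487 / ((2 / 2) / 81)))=11774653349 / 512811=22961.00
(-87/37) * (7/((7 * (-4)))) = 0.59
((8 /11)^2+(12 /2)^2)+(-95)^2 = 9061.53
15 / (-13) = -15 / 13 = -1.15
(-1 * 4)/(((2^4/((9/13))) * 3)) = -3/52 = -0.06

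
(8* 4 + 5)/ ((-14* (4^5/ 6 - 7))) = -111/ 6874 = -0.02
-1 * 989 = -989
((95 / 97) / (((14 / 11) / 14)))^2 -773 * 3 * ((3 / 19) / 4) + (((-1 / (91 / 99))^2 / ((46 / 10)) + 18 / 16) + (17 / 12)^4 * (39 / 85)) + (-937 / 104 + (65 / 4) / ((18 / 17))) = 40115430443837977 / 1176742459226880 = 34.09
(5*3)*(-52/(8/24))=-2340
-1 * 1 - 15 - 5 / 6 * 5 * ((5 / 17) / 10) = -3289 / 204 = -16.12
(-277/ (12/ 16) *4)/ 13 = -4432/ 39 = -113.64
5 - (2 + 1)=2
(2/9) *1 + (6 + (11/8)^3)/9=603/512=1.18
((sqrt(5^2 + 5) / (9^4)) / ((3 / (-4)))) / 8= -sqrt(30) / 39366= -0.00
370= 370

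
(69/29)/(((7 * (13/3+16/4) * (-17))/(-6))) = 1242/86275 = 0.01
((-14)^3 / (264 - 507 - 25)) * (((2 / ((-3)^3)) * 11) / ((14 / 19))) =-20482 / 1809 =-11.32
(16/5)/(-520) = -0.01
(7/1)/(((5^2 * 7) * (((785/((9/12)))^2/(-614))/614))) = -848241/61622500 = -0.01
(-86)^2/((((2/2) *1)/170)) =1257320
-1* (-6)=6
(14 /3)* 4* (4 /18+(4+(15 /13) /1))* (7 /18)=123284 /3159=39.03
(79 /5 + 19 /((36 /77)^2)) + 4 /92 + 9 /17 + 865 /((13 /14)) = 34085177597 /32937840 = 1034.83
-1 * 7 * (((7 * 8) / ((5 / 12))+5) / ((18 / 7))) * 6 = -34153 / 15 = -2276.87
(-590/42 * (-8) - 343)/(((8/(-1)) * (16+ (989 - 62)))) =4843/158424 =0.03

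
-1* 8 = -8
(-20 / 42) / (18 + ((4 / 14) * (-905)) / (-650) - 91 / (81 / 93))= 2925 / 528769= 0.01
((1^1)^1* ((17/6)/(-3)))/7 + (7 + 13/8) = 4279/504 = 8.49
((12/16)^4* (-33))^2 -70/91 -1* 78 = 25775213/851968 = 30.25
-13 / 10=-1.30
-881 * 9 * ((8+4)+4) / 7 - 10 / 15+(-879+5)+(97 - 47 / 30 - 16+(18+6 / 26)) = -51598177 / 2730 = -18900.43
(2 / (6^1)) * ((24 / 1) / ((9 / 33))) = 88 / 3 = 29.33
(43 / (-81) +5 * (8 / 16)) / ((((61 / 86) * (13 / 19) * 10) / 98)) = 12770527 / 321165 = 39.76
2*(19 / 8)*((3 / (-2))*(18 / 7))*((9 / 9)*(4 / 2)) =-513 / 14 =-36.64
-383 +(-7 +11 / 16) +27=-362.31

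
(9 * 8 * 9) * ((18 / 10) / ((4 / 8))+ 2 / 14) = 84888 / 35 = 2425.37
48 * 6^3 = 10368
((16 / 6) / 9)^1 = 8 / 27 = 0.30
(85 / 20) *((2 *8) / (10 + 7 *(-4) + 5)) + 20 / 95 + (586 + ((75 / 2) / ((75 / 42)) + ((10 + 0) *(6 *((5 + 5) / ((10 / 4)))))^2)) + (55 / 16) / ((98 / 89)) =22542603017 / 387296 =58205.10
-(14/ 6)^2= -49/ 9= -5.44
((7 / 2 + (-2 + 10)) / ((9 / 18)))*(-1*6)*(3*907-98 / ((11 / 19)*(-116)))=-119848101 / 319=-375699.38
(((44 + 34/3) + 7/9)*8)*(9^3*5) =1636200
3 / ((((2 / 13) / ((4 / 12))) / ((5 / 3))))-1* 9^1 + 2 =23 / 6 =3.83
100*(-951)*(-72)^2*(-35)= 17254944000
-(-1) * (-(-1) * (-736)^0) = 1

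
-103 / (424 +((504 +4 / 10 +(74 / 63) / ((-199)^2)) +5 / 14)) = -367101270 / 3310174151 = -0.11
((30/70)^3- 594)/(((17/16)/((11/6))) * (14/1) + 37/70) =-44817300/652141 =-68.72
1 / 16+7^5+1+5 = 16813.06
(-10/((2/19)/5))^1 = -475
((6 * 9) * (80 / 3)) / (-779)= -1440 / 779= -1.85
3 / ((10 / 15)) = 9 / 2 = 4.50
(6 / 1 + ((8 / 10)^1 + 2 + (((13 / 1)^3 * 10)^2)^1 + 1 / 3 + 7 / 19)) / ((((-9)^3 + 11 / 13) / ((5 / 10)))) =-447083192426 / 1348905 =-331441.57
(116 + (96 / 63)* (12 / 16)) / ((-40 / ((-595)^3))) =1233777125 / 2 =616888562.50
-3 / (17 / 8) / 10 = -12 / 85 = -0.14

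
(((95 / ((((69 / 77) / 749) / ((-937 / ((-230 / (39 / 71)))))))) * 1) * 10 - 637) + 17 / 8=533720495719 / 300472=1776273.65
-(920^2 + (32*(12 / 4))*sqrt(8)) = -846400 - 192*sqrt(2) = -846671.53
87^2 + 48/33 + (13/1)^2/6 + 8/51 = 2841943/374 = 7598.78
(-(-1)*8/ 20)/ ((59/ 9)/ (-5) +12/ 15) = -0.78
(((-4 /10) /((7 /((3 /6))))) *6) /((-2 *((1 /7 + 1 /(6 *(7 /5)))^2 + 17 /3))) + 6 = 304266 /50585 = 6.01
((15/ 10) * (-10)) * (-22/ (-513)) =-110/ 171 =-0.64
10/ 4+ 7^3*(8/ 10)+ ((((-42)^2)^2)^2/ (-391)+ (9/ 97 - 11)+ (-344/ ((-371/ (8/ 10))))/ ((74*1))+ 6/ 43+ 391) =-5543832947441477300811/ 223868289470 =-24763815190.47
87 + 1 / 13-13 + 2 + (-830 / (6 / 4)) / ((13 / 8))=-10313 / 39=-264.44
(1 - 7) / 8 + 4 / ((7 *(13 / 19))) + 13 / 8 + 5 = 6.71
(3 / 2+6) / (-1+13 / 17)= -255 / 8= -31.88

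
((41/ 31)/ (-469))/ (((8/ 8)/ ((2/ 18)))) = -41/ 130851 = -0.00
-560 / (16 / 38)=-1330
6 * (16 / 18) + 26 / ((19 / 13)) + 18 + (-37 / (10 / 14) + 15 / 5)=-2188 / 285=-7.68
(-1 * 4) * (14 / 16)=-7 / 2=-3.50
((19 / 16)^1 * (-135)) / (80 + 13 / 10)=-4275 / 2168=-1.97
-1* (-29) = 29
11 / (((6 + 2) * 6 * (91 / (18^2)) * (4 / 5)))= 1485 / 1456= 1.02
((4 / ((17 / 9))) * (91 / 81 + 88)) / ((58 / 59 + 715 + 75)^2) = 25129339 / 83304760068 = 0.00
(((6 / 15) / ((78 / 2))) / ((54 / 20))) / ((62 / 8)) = 16 / 32643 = 0.00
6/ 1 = 6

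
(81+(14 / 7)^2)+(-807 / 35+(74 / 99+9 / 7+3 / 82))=18187909 / 284130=64.01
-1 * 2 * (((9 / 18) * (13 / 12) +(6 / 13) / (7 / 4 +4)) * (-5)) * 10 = 111575 / 1794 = 62.19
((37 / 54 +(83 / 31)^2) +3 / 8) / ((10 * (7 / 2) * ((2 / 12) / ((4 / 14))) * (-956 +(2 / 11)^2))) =-206679253 / 490219092720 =-0.00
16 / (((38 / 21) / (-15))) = -2520 / 19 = -132.63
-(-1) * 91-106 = -15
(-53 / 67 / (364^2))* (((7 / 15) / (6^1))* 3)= -53 / 38045280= -0.00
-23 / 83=-0.28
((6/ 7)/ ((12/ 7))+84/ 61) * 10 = 18.77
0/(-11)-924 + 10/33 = -30482/33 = -923.70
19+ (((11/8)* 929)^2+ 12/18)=1631706.56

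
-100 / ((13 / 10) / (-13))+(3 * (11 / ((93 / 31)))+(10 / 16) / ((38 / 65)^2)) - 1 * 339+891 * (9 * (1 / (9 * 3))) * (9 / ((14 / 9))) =193441715 / 80864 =2392.19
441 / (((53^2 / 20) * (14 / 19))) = 11970 / 2809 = 4.26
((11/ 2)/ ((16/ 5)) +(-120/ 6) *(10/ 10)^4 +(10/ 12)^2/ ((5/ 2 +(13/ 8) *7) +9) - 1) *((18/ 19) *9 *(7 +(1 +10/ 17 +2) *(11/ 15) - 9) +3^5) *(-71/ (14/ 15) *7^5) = 7708987061875659/ 1260992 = 6113430586.30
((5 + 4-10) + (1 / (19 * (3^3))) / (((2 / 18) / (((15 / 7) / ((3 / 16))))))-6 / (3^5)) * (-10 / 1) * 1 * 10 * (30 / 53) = 8879000 / 190323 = 46.65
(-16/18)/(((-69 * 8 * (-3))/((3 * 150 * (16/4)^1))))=-200/207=-0.97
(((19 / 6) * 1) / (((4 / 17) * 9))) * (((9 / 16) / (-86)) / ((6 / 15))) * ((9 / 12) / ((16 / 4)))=-1615 / 352256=-0.00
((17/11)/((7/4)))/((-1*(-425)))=4/1925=0.00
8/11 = 0.73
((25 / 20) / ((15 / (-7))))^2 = 49 / 144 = 0.34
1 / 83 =0.01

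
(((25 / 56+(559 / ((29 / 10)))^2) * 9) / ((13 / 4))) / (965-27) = 15749231625 / 143572156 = 109.70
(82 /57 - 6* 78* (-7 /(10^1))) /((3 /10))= 187552 /171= 1096.80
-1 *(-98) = 98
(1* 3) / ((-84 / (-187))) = 6.68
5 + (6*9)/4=18.50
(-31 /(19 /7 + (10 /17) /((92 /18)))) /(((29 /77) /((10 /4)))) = -2969645 /40832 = -72.73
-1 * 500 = -500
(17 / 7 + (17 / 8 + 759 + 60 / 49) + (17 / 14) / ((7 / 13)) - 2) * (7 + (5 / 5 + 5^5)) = 939564769 / 392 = 2396848.90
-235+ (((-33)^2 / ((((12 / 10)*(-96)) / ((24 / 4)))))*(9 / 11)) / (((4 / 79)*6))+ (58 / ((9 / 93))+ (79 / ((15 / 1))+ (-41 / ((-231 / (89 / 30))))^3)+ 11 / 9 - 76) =1514582613627143 / 10650001824000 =142.21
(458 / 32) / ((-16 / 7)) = -1603 / 256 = -6.26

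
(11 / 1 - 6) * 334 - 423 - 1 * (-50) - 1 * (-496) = 1793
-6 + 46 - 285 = -245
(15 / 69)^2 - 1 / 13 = -204 / 6877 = -0.03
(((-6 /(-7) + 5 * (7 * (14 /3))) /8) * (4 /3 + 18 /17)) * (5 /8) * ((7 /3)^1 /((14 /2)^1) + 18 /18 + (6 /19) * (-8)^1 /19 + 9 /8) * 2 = 2648423885 /18558288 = 142.71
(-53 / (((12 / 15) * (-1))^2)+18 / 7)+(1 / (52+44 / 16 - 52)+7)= -89785 / 1232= -72.88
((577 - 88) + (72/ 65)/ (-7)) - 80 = 186023/ 455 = 408.84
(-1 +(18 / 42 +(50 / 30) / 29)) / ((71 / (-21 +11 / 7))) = 42568 / 302673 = 0.14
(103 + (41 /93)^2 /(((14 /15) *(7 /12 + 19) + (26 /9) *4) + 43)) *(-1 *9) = -389310225 /419957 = -927.02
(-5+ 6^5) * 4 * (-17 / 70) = -264214 / 35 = -7548.97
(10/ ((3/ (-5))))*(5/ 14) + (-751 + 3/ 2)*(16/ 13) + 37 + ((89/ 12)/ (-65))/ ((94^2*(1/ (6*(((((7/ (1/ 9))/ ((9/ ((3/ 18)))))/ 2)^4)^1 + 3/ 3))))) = -11432946857867/ 12825630720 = -891.41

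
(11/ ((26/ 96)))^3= 147197952/ 2197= 66999.52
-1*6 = -6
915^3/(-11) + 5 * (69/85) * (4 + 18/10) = -65115152364/935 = -69641874.19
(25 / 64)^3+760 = 760.06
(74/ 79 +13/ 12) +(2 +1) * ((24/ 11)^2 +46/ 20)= 23.20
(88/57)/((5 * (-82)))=-44/11685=-0.00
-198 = -198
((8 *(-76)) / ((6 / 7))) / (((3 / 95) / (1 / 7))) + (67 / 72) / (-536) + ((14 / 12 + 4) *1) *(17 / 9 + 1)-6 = -5529539 / 1728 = -3199.96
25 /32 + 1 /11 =307 /352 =0.87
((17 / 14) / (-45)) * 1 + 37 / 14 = 824 / 315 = 2.62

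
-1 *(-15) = 15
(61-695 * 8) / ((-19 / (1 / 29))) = 9.98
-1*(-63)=63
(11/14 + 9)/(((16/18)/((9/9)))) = 1233/112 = 11.01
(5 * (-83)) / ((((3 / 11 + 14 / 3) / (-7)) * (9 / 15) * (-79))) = -159775 / 12877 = -12.41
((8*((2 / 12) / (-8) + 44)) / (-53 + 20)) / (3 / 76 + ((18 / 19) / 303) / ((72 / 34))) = -8102018 / 31119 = -260.36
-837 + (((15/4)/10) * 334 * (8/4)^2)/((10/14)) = -678/5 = -135.60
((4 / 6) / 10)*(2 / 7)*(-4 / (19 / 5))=-8 / 399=-0.02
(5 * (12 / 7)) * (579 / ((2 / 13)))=225810 / 7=32258.57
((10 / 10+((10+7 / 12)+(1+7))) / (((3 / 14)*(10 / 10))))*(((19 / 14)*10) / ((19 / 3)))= 1175 / 6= 195.83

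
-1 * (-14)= 14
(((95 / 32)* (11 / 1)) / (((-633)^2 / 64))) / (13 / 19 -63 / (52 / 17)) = -2064920 / 7882754697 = -0.00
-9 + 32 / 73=-625 / 73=-8.56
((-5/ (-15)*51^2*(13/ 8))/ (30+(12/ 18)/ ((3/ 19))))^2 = 10289870721/ 6071296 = 1694.84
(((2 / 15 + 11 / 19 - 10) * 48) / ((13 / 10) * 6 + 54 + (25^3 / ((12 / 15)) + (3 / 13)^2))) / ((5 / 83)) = -2376286016 / 6291345455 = -0.38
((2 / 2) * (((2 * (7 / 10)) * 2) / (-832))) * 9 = -63 / 2080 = -0.03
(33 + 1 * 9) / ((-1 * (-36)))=1.17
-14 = -14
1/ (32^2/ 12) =3/ 256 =0.01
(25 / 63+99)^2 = 9879.73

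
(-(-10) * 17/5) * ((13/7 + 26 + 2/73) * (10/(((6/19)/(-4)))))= -184097080/1533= -120089.42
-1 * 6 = -6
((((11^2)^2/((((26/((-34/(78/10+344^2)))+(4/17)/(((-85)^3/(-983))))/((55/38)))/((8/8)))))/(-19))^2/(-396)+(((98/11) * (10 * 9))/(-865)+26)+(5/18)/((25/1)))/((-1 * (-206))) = 3998309515631938896989070500849259391/32835541651905213816818175530446983840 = 0.12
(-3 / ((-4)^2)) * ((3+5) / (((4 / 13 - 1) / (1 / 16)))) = 0.14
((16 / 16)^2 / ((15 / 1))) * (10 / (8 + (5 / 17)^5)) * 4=11358856 / 34085943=0.33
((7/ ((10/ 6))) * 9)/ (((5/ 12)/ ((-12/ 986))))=-13608/ 12325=-1.10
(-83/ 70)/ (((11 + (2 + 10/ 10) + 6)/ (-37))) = 3071/ 1400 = 2.19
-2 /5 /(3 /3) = -0.40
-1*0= 0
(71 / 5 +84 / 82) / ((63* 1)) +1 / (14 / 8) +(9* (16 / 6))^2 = 7449541 / 12915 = 576.81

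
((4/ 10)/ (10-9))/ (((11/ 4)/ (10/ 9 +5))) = 8/ 9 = 0.89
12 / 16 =3 / 4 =0.75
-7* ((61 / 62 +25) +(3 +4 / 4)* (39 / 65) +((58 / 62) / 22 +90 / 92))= -16143449 / 78430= -205.83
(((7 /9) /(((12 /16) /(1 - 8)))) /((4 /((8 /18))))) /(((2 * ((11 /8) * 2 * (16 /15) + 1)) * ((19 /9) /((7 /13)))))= -3430 /131157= -0.03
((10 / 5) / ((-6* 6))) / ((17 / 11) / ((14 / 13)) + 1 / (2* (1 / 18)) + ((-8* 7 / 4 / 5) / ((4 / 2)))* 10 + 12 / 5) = 385 / 8073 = 0.05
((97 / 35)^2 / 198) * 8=37636 / 121275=0.31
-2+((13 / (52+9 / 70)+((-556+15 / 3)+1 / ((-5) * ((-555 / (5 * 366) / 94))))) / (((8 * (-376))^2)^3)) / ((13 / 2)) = -500049023230053488928179801 / 250024511615026744451399680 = -2.00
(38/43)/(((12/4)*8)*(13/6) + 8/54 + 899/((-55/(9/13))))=733590/33895309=0.02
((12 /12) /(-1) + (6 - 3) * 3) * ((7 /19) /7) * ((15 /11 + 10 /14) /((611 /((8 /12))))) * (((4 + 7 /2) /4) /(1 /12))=19200 /893893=0.02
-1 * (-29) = 29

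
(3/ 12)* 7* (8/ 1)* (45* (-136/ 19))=-85680/ 19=-4509.47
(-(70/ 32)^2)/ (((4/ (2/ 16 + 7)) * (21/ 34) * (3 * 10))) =-11305/ 24576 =-0.46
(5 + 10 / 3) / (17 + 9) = 25 / 78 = 0.32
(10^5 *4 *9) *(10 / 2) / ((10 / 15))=27000000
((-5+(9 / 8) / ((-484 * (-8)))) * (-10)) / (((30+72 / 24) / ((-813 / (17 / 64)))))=-209850205 / 45254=-4637.16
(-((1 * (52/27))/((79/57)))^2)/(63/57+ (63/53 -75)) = 982977008/37011720015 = 0.03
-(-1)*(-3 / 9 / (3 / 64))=-64 / 9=-7.11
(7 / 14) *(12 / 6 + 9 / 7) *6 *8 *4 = 2208 / 7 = 315.43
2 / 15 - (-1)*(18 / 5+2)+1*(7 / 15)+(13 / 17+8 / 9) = 6008 / 765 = 7.85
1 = 1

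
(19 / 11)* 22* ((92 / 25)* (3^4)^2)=22937256 / 25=917490.24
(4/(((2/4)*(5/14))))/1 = 112/5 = 22.40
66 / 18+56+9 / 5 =922 / 15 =61.47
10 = 10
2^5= 32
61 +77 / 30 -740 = -20293 / 30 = -676.43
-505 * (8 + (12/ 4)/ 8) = -33835/ 8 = -4229.38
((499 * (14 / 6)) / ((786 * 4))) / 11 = 3493 / 103752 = 0.03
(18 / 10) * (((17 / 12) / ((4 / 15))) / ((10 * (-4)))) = -153 / 640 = -0.24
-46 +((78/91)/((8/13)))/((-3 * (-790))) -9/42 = -1022247/22120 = -46.21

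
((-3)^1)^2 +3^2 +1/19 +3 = 21.05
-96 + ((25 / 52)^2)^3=-1897734387119 / 19770609664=-95.99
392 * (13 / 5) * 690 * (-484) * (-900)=306334828800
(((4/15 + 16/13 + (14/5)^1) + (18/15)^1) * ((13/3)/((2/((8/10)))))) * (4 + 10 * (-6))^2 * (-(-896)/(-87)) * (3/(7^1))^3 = -17563648/725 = -24225.72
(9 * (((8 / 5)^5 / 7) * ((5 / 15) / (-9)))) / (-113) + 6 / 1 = 44526518 / 7415625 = 6.00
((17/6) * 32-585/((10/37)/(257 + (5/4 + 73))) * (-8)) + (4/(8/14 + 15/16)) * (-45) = 2908099463/507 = 5735896.38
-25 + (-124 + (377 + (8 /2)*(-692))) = -2540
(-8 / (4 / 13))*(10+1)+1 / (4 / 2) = -571 / 2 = -285.50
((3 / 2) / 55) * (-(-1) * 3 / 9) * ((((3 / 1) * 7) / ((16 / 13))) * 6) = 819 / 880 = 0.93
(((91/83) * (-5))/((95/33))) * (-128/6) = 40.62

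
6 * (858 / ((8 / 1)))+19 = 1325 / 2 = 662.50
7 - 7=0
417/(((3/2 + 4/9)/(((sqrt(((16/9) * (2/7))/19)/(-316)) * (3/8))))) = -3753 * sqrt(266)/1470980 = -0.04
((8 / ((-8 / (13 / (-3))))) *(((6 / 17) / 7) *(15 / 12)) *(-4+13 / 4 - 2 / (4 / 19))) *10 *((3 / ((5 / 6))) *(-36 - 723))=18204615 / 238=76489.98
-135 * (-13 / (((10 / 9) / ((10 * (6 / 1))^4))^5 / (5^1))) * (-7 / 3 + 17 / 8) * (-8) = 3157427808511450546176000000000000000000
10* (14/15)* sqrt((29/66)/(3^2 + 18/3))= 1.60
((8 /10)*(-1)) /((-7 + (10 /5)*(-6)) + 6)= 0.06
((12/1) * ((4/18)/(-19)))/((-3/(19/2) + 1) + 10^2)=-8/5739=-0.00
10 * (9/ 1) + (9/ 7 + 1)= 646/ 7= 92.29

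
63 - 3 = 60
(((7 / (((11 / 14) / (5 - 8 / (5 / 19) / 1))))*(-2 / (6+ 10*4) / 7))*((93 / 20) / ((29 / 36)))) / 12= 248031 / 366850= 0.68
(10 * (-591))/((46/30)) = -88650/23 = -3854.35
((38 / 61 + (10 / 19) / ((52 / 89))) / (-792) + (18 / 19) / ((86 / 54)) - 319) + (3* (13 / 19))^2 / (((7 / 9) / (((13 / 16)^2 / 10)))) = -6945710791730759 / 21838461765120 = -318.05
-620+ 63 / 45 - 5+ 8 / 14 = -21806 / 35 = -623.03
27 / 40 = 0.68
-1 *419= -419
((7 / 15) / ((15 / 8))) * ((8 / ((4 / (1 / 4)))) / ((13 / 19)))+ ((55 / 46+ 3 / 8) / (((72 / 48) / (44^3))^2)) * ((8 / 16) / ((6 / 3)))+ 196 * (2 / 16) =170387323052147 / 134550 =1266349483.85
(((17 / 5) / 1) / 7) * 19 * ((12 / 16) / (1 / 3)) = 2907 / 140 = 20.76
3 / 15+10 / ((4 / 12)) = 151 / 5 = 30.20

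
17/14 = 1.21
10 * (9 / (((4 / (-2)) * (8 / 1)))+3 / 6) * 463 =-2315 / 8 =-289.38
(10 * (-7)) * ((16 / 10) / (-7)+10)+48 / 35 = -23892 / 35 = -682.63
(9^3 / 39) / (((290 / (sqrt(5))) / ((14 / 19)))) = 0.11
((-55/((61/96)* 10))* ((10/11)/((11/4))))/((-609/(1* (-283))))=-1.33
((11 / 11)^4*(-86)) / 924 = -43 / 462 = -0.09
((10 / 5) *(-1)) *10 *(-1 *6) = 120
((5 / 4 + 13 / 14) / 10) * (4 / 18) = 61 / 1260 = 0.05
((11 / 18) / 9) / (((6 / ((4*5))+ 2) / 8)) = 440 / 1863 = 0.24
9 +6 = 15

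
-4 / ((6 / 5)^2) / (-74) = 25 / 666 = 0.04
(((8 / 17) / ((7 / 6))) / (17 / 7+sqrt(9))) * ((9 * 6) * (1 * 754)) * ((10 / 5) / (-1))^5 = -31269888 / 323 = -96810.80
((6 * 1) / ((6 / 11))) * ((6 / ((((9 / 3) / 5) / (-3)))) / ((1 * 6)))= -55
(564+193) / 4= 757 / 4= 189.25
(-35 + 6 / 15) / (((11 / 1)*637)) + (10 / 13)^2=267251 / 455455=0.59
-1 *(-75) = 75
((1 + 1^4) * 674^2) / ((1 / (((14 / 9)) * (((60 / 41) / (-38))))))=-127197280 / 2337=-54427.59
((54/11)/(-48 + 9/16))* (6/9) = -192/2783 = -0.07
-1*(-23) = 23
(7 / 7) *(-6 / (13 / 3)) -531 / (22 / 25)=-172971 / 286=-604.79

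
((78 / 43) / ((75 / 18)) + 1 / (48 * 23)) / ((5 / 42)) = 3.66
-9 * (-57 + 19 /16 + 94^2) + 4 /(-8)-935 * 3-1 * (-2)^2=-1309299 /16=-81831.19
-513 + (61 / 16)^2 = -127607 / 256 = -498.46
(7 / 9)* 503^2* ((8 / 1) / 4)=3542126 / 9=393569.56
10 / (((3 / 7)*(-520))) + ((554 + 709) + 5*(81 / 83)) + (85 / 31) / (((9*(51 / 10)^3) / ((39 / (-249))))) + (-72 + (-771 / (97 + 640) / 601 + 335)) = 6371136251994896549 / 4161876665779404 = 1530.83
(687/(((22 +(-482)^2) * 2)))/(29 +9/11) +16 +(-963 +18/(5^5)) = -946.99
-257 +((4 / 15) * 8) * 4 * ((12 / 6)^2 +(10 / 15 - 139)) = -1403.31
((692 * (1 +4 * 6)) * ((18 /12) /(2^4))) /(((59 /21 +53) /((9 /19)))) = 2452275 /178144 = 13.77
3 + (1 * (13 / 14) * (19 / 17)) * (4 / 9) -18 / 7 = 953 / 1071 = 0.89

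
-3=-3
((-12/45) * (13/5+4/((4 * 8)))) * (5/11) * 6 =-109/55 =-1.98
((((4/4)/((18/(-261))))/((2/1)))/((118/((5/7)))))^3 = -3048625/36067838464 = -0.00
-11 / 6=-1.83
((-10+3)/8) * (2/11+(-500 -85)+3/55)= 112567/220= 511.67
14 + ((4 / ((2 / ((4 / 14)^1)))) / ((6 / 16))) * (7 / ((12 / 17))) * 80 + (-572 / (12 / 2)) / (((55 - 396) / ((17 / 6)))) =341407 / 279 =1223.68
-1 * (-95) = 95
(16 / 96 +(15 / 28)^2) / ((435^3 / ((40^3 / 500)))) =8536 / 12099992625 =0.00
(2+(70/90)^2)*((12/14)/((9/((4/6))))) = 844/5103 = 0.17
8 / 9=0.89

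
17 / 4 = 4.25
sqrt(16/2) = 2 *sqrt(2) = 2.83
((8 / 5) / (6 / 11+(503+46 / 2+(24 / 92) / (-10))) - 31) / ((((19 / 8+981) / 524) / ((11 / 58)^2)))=-2618006067864 / 4406664860909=-0.59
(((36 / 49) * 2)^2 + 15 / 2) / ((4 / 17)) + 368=7857055 / 19208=409.05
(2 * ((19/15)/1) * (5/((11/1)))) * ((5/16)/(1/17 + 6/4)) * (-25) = -40375/6996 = -5.77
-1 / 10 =-0.10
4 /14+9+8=121 /7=17.29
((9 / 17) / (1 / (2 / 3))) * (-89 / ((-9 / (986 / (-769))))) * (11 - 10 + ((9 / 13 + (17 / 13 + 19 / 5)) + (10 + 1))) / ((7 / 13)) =-11944868 / 80745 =-147.93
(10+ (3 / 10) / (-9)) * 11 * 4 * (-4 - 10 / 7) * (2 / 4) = -124982 / 105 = -1190.30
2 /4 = 1 /2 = 0.50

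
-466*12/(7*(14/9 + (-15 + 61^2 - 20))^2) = -0.00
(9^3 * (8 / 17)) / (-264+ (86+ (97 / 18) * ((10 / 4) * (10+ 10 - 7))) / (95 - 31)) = -1.32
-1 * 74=-74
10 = 10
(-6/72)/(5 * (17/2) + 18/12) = -1/528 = -0.00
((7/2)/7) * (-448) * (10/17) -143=-4671/17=-274.76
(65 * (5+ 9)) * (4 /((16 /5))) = 2275 /2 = 1137.50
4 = 4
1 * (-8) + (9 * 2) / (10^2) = -391 / 50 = -7.82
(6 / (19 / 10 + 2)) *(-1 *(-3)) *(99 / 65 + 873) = 682128 / 169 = 4036.26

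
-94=-94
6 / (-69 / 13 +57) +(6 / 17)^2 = 7789 / 32368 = 0.24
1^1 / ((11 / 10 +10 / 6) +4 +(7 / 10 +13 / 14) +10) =210 / 3863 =0.05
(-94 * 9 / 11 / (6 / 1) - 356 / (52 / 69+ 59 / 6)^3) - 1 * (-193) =228542414770 / 1270514333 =179.88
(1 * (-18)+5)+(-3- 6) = -22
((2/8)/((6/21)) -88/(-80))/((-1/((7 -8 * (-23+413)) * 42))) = 5164467/20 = 258223.35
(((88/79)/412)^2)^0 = 1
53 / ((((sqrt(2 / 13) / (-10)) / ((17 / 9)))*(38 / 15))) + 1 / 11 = 1 / 11 - 22525*sqrt(26) / 114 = -1007.41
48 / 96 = 1 / 2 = 0.50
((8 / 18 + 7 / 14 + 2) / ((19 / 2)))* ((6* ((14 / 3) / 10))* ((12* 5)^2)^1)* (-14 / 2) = -415520 / 19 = -21869.47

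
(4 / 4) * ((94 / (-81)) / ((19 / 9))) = -94 / 171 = -0.55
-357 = -357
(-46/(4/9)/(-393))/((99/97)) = 2231/8646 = 0.26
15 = 15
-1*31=-31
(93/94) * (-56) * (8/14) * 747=-1111536/47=-23649.70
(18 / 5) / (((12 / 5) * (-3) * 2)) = -1 / 4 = -0.25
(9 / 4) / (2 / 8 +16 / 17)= 17 / 9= 1.89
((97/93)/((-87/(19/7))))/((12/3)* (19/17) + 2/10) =-156655/22484889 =-0.01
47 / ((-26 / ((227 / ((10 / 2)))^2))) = -2421863 / 650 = -3725.94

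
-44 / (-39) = 44 / 39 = 1.13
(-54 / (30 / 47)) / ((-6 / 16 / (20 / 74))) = 2256 / 37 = 60.97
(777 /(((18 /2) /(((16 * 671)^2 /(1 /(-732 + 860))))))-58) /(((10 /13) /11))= 273212635811687 /15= 18214175720779.13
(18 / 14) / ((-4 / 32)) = -72 / 7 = -10.29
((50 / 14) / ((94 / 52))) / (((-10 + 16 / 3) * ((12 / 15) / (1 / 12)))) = -1625 / 36848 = -0.04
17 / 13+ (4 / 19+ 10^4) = 2470375 / 247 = 10001.52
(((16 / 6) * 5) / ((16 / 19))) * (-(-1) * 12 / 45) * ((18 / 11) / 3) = 76 / 33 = 2.30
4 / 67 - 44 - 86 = -8706 / 67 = -129.94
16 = 16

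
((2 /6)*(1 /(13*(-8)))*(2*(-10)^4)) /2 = -1250 /39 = -32.05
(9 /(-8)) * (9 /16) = -81 /128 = -0.63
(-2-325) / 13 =-327 / 13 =-25.15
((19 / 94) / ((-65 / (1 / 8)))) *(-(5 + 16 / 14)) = 817 / 342160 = 0.00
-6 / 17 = -0.35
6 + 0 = 6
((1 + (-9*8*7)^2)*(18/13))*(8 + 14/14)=41150754/13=3165442.62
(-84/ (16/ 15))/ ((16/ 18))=-2835/ 32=-88.59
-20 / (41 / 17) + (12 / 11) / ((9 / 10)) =-9580 / 1353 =-7.08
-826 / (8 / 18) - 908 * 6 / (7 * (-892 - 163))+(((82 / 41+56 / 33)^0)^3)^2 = -27424379 / 14770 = -1856.76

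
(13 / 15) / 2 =13 / 30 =0.43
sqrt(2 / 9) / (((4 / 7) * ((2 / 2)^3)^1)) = 0.82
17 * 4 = 68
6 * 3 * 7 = 126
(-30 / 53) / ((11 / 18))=-540 / 583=-0.93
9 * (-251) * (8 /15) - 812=-10084 /5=-2016.80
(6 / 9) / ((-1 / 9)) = -6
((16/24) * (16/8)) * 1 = 4/3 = 1.33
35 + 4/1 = 39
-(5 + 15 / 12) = -25 / 4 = -6.25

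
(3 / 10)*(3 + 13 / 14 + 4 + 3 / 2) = 99 / 35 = 2.83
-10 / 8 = -5 / 4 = -1.25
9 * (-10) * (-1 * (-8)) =-720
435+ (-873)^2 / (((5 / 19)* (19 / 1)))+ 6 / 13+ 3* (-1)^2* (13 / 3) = 9936827 / 65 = 152874.26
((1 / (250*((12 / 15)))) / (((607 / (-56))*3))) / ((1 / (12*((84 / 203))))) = -336 / 440075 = -0.00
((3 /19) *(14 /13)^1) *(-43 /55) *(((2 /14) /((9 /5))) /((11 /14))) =-1204 /89661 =-0.01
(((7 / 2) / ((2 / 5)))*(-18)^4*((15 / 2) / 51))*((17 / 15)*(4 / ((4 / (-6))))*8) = -7348320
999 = 999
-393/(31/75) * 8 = -235800/31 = -7606.45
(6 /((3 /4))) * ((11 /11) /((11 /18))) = 144 /11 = 13.09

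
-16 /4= -4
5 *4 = 20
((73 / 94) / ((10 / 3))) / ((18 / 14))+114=321991 / 2820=114.18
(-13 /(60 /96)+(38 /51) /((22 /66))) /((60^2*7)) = -263 /357000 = -0.00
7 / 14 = 1 / 2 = 0.50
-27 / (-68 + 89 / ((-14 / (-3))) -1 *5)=378 / 755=0.50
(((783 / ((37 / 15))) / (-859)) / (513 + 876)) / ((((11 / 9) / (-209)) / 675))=451888875 / 14715529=30.71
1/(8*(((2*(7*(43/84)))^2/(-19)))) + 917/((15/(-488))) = -1654842773/55470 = -29833.11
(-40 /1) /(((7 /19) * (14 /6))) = -2280 /49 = -46.53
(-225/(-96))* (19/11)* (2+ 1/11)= 32775/3872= 8.46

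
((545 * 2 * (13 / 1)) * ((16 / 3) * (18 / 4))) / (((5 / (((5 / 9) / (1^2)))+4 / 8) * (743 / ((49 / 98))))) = 340080 / 14117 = 24.09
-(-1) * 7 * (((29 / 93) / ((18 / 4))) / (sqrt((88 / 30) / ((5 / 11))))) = 1015 * sqrt(3) / 9207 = 0.19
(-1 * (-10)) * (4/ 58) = 20/ 29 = 0.69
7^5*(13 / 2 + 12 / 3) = 352947 / 2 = 176473.50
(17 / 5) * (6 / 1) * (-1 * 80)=-1632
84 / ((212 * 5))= 21 / 265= 0.08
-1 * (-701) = 701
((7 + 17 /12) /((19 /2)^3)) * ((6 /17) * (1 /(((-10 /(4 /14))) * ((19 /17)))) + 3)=133926 /4561235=0.03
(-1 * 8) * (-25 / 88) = 25 / 11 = 2.27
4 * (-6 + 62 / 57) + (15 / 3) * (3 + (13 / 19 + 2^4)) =4490 / 57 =78.77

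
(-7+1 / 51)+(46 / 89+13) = 29669 / 4539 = 6.54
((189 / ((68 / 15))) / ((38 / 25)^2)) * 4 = 1771875 / 24548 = 72.18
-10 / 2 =-5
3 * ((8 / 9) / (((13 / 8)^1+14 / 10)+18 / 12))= 320 / 543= 0.59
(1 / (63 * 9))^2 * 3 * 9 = 1 / 11907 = 0.00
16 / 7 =2.29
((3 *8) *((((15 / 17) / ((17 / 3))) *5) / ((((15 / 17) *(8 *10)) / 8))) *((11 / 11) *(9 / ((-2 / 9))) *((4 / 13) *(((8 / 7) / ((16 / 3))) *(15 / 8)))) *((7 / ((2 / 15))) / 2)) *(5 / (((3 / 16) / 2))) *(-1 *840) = 2755620000 / 221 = 12468868.78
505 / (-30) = -101 / 6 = -16.83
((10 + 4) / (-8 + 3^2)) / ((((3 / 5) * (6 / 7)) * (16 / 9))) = 245 / 16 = 15.31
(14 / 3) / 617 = 0.01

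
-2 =-2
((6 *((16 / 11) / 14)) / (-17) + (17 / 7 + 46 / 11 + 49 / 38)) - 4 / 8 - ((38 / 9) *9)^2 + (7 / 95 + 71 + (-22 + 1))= -172426057 / 124355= -1386.56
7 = 7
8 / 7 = 1.14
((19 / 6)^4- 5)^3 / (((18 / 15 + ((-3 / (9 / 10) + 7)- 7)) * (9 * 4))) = -11361.01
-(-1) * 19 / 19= 1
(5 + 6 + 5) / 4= 4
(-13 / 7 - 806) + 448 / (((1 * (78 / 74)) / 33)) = 1202837 / 91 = 13217.99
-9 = -9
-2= -2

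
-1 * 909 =-909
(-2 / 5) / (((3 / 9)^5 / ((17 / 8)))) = -4131 / 20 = -206.55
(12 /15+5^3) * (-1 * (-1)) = 629 /5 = 125.80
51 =51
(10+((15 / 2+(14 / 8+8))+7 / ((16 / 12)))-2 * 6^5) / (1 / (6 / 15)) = -31039 / 5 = -6207.80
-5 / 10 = -1 / 2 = -0.50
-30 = -30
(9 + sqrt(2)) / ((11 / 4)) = 4* sqrt(2) / 11 + 36 / 11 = 3.79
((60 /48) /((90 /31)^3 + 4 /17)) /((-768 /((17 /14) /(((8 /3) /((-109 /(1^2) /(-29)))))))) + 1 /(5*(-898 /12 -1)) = -37194852548699 /13524828486041600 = -0.00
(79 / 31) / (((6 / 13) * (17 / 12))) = 2054 / 527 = 3.90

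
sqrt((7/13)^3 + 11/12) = sqrt(1103037)/1014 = 1.04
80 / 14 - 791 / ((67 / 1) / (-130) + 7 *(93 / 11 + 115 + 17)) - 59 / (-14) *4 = 214105744 / 9836491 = 21.77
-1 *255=-255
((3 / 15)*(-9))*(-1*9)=81 / 5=16.20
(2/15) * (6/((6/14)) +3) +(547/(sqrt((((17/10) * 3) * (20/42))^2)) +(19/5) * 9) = 66734/255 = 261.70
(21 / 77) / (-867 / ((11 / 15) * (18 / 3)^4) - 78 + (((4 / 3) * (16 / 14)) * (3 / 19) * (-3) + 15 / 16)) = -7182 / 2072395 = -0.00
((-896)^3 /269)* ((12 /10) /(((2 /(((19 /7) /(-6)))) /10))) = 1952448512 /269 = 7258172.91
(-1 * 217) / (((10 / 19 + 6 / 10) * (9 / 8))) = -164920 / 963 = -171.26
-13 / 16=-0.81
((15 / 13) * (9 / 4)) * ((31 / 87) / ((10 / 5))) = 1395 / 3016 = 0.46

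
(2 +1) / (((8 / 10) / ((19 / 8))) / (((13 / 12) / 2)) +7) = 0.39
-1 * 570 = -570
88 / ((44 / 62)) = 124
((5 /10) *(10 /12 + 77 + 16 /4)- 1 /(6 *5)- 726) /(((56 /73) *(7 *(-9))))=3000811 /211680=14.18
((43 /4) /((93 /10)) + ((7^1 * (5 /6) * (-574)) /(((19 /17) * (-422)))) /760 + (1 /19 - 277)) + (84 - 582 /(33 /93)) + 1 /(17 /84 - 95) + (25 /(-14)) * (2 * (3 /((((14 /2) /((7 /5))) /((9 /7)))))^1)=-892545023181022793 /486472247335536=-1834.73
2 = 2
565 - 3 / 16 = 9037 / 16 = 564.81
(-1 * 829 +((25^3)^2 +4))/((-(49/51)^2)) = -635007619800/2401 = -264476309.79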